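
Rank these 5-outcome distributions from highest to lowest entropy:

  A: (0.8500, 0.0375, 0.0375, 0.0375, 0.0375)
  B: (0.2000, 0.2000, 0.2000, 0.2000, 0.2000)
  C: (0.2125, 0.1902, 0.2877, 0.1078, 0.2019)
B > C > A

Key insight: Entropy is maximized by uniform distributions and minimized by concentrated distributions.

- Uniform distributions have maximum entropy log₂(5) = 2.3219 bits
- The more "peaked" or concentrated a distribution, the lower its entropy

Entropies:
  H(A) = 0.9098 bits
  H(B) = 2.3219 bits
  H(C) = 2.2597 bits

Ranking: B > C > A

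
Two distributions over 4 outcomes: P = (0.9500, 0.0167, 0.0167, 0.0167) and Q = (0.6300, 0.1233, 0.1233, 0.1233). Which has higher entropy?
Q

P is highly concentrated on one outcome (95%), making it nearly deterministic. Q spreads its mass more evenly (max 63%). The more spread-out distribution has higher entropy: H(P) ≈ 0.366 bits, H(Q) ≈ 1.537 bits.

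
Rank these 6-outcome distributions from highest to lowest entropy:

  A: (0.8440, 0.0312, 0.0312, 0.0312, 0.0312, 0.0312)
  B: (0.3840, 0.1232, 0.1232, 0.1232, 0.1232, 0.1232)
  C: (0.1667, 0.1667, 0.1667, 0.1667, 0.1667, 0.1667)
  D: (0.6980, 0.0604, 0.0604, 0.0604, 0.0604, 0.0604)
C > B > D > A

Key insight: Entropy is maximized by uniform distributions and minimized by concentrated distributions.

Entropies:
  H(A) = 0.9869 bits
  H(B) = 2.3911 bits
  H(C) = 2.5850 bits
  H(D) = 1.5849 bits

Ranking: C > B > D > A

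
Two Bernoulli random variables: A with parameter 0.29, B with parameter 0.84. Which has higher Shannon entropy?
A

For binary distributions, entropy is maximized at p=0.5 and decreases as p moves toward 0 or 1.

H(A) = H(0.29) = 0.8687 bits
H(B) = H(0.84) = 0.6343 bits

Distribution A (p=0.29) is closer to uniform (p=0.5), so it has higher entropy.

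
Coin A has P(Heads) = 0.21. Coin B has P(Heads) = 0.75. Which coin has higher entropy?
B

For binary distributions, entropy is maximized at p=0.5 and decreases as p moves toward 0 or 1.

H(A) = H(0.21) = 0.7415 bits
H(B) = H(0.75) = 0.8113 bits

Distribution B (p=0.75) is closer to uniform (p=0.5), so it has higher entropy.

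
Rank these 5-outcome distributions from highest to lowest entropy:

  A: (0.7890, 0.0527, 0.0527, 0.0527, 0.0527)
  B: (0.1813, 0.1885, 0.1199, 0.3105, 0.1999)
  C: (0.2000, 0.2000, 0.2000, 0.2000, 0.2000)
C > B > A

Key insight: Entropy is maximized by uniform distributions and minimized by concentrated distributions.

- Uniform distributions have maximum entropy log₂(5) = 2.3219 bits
- The more "peaked" or concentrated a distribution, the lower its entropy

Entropies:
  H(A) = 1.1654 bits
  H(B) = 2.2554 bits
  H(C) = 2.3219 bits

Ranking: C > B > A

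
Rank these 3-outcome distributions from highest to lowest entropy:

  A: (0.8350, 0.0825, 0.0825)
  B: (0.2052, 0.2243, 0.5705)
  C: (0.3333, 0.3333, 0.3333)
C > B > A

Key insight: Entropy is maximized by uniform distributions and minimized by concentrated distributions.

- Uniform distributions have maximum entropy log₂(3) = 1.5850 bits
- The more "peaked" or concentrated a distribution, the lower its entropy

Entropies:
  H(A) = 0.8111 bits
  H(B) = 1.4145 bits
  H(C) = 1.5850 bits

Ranking: C > B > A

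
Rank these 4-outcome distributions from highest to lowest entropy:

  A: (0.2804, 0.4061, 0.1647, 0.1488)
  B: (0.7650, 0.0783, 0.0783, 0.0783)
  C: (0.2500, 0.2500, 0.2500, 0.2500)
C > A > B

Key insight: Entropy is maximized by uniform distributions and minimized by concentrated distributions.

- Uniform distributions have maximum entropy log₂(4) = 2.0000 bits
- The more "peaked" or concentrated a distribution, the lower its entropy

Entropies:
  H(A) = 1.8799 bits
  H(B) = 1.1591 bits
  H(C) = 2.0000 bits

Ranking: C > A > B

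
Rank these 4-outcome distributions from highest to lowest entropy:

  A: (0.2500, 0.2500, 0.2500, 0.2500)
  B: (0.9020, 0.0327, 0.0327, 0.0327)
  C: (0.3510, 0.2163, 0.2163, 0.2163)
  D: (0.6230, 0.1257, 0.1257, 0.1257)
A > C > D > B

Key insight: Entropy is maximized by uniform distributions and minimized by concentrated distributions.

Entropies:
  H(A) = 2.0000 bits
  H(B) = 0.6179 bits
  H(C) = 1.9636 bits
  H(D) = 1.5534 bits

Ranking: A > C > D > B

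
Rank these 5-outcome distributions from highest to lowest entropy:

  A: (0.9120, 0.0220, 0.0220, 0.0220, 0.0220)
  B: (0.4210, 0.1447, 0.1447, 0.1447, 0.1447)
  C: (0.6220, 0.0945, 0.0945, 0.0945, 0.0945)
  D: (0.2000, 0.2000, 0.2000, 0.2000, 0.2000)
D > B > C > A

Key insight: Entropy is maximized by uniform distributions and minimized by concentrated distributions.

Entropies:
  H(A) = 0.6058 bits
  H(B) = 2.1399 bits
  H(C) = 1.7126 bits
  H(D) = 2.3219 bits

Ranking: D > B > C > A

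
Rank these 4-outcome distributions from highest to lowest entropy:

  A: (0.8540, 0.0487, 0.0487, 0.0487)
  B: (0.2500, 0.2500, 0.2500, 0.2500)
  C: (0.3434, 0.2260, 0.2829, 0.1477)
B > C > A

Key insight: Entropy is maximized by uniform distributions and minimized by concentrated distributions.

- Uniform distributions have maximum entropy log₂(4) = 2.0000 bits
- The more "peaked" or concentrated a distribution, the lower its entropy

Entropies:
  H(A) = 0.8311 bits
  H(B) = 2.0000 bits
  H(C) = 1.9373 bits

Ranking: B > C > A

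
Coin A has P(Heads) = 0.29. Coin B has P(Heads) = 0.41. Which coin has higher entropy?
B

For binary distributions, entropy is maximized at p=0.5 and decreases as p moves toward 0 or 1.

H(A) = H(0.29) = 0.8687 bits
H(B) = H(0.41) = 0.9765 bits

Distribution B (p=0.41) is closer to uniform (p=0.5), so it has higher entropy.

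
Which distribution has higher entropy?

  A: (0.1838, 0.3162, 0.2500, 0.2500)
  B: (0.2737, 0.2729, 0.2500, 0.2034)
B

Both distributions are close to uniform, making this a harder comparison.

H(A) = 1.9744 bits
H(B) = 1.9903 bits

The distribution closer to uniform has higher entropy.
Answer: B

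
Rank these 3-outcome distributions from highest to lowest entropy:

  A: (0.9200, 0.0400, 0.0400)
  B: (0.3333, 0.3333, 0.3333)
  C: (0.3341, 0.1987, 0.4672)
B > C > A

Key insight: Entropy is maximized by uniform distributions and minimized by concentrated distributions.

- Uniform distributions have maximum entropy log₂(3) = 1.5850 bits
- The more "peaked" or concentrated a distribution, the lower its entropy

Entropies:
  H(A) = 0.4822 bits
  H(B) = 1.5850 bits
  H(C) = 1.5046 bits

Ranking: B > C > A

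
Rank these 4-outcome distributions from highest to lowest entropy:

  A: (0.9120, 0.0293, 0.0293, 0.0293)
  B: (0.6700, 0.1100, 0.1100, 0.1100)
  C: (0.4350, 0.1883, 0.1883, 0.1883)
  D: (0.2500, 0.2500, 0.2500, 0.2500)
D > C > B > A

Key insight: Entropy is maximized by uniform distributions and minimized by concentrated distributions.

Entropies:
  H(A) = 0.5692 bits
  H(B) = 1.4380 bits
  H(C) = 1.8833 bits
  H(D) = 2.0000 bits

Ranking: D > C > B > A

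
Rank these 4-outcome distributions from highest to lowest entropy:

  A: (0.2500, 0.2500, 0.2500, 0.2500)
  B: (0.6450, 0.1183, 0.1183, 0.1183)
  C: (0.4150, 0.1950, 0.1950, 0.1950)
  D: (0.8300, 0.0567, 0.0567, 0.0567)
A > C > B > D

Key insight: Entropy is maximized by uniform distributions and minimized by concentrated distributions.

Entropies:
  H(A) = 2.0000 bits
  H(B) = 1.5011 bits
  H(C) = 1.9063 bits
  H(D) = 0.9271 bits

Ranking: A > C > B > D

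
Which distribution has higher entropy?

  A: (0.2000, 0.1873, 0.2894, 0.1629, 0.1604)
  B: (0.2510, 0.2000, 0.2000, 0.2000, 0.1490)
B

Both distributions are close to uniform, making this a harder comparison.

H(A) = 2.2846 bits
H(B) = 2.3030 bits

The distribution closer to uniform has higher entropy.
Answer: B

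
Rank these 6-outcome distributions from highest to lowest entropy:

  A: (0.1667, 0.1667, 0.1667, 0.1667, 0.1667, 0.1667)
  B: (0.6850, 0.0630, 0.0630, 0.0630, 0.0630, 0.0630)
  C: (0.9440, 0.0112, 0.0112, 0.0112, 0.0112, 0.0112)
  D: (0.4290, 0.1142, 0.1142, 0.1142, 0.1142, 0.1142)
A > D > B > C

Key insight: Entropy is maximized by uniform distributions and minimized by concentrated distributions.

Entropies:
  H(A) = 2.5850 bits
  H(B) = 1.6303 bits
  H(C) = 0.4414 bits
  H(D) = 2.3112 bits

Ranking: A > D > B > C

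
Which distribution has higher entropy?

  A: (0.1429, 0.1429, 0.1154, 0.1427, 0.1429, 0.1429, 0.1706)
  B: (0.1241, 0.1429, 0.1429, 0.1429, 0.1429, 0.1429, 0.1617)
B

Both distributions are close to uniform, making this a harder comparison.

H(A) = 2.7996 bits
H(B) = 2.8038 bits

The distribution closer to uniform has higher entropy.
Answer: B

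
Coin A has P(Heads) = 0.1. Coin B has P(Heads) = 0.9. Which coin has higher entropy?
Equal

For binary distributions, entropy is maximized at p=0.5 and decreases as p moves toward 0 or 1.

H(A) = H(0.1) = 0.4690 bits
H(B) = H(0.9) = 0.4690 bits

Both distributions are equally far from uniform (|0.1-0.5| = |0.9-0.5|), so they have the same entropy.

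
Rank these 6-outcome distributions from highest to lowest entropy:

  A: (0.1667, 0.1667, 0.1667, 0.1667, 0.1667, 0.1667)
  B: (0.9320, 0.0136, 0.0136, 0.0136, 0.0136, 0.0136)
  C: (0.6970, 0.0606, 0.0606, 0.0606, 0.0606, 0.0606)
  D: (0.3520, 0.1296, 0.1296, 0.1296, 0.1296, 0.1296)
A > D > C > B

Key insight: Entropy is maximized by uniform distributions and minimized by concentrated distributions.

Entropies:
  H(A) = 2.5850 bits
  H(B) = 0.5163 bits
  H(C) = 1.5885 bits
  H(D) = 2.4405 bits

Ranking: A > D > C > B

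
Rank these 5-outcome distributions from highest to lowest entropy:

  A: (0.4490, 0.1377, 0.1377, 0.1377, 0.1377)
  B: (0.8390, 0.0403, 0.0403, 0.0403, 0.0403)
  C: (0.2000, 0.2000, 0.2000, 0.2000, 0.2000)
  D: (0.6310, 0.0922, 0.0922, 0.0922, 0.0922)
C > A > D > B

Key insight: Entropy is maximized by uniform distributions and minimized by concentrated distributions.

Entropies:
  H(A) = 2.0945 bits
  H(B) = 0.9587 bits
  H(C) = 2.3219 bits
  H(D) = 1.6879 bits

Ranking: C > A > D > B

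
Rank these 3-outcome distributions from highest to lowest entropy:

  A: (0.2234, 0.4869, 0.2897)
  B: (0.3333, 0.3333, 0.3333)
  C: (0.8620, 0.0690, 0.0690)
B > A > C

Key insight: Entropy is maximized by uniform distributions and minimized by concentrated distributions.

- Uniform distributions have maximum entropy log₂(3) = 1.5850 bits
- The more "peaked" or concentrated a distribution, the lower its entropy

Entropies:
  H(A) = 1.5064 bits
  H(B) = 1.5850 bits
  H(C) = 0.7170 bits

Ranking: B > A > C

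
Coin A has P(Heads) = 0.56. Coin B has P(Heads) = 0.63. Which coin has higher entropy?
A

For binary distributions, entropy is maximized at p=0.5 and decreases as p moves toward 0 or 1.

H(A) = H(0.56) = 0.9896 bits
H(B) = H(0.63) = 0.9507 bits

Distribution A (p=0.56) is closer to uniform (p=0.5), so it has higher entropy.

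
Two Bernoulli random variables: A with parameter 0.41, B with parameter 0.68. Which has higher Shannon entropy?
A

For binary distributions, entropy is maximized at p=0.5 and decreases as p moves toward 0 or 1.

H(A) = H(0.41) = 0.9765 bits
H(B) = H(0.68) = 0.9044 bits

Distribution A (p=0.41) is closer to uniform (p=0.5), so it has higher entropy.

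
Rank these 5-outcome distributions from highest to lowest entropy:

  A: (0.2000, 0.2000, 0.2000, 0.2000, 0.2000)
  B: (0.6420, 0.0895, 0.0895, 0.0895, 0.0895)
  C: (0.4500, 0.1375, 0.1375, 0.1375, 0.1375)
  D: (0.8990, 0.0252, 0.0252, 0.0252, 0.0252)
A > C > B > D

Key insight: Entropy is maximized by uniform distributions and minimized by concentrated distributions.

Entropies:
  H(A) = 2.3219 bits
  H(B) = 1.6570 bits
  H(C) = 2.0928 bits
  H(D) = 0.6742 bits

Ranking: A > C > B > D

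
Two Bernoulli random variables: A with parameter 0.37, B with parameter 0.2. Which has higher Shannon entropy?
A

For binary distributions, entropy is maximized at p=0.5 and decreases as p moves toward 0 or 1.

H(A) = H(0.37) = 0.9507 bits
H(B) = H(0.2) = 0.7219 bits

Distribution A (p=0.37) is closer to uniform (p=0.5), so it has higher entropy.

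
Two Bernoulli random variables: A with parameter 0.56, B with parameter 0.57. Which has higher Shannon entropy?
A

For binary distributions, entropy is maximized at p=0.5 and decreases as p moves toward 0 or 1.

H(A) = H(0.56) = 0.9896 bits
H(B) = H(0.57) = 0.9858 bits

Distribution A (p=0.56) is closer to uniform (p=0.5), so it has higher entropy.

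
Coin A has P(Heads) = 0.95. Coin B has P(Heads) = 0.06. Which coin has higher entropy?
B

For binary distributions, entropy is maximized at p=0.5 and decreases as p moves toward 0 or 1.

H(A) = H(0.95) = 0.2864 bits
H(B) = H(0.06) = 0.3274 bits

Distribution B (p=0.06) is closer to uniform (p=0.5), so it has higher entropy.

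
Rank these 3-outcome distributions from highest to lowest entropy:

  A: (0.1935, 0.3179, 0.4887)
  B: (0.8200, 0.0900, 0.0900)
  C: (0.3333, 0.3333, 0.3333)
C > A > B

Key insight: Entropy is maximized by uniform distributions and minimized by concentrated distributions.

- Uniform distributions have maximum entropy log₂(3) = 1.5850 bits
- The more "peaked" or concentrated a distribution, the lower its entropy

Entropies:
  H(A) = 1.4889 bits
  H(B) = 0.8601 bits
  H(C) = 1.5850 bits

Ranking: C > A > B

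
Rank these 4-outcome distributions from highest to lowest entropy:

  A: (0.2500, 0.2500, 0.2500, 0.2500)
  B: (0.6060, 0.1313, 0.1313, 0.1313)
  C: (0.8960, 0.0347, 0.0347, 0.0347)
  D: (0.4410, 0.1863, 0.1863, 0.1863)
A > D > B > C

Key insight: Entropy is maximized by uniform distributions and minimized by concentrated distributions.

Entropies:
  H(A) = 2.0000 bits
  H(B) = 1.5918 bits
  H(C) = 0.6464 bits
  H(D) = 1.8759 bits

Ranking: A > D > B > C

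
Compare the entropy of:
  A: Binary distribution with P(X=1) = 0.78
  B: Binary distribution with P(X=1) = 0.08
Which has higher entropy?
A

For binary distributions, entropy is maximized at p=0.5 and decreases as p moves toward 0 or 1.

H(A) = H(0.78) = 0.7602 bits
H(B) = H(0.08) = 0.4022 bits

Distribution A (p=0.78) is closer to uniform (p=0.5), so it has higher entropy.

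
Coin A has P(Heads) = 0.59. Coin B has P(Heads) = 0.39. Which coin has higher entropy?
A

For binary distributions, entropy is maximized at p=0.5 and decreases as p moves toward 0 or 1.

H(A) = H(0.59) = 0.9765 bits
H(B) = H(0.39) = 0.9648 bits

Distribution A (p=0.59) is closer to uniform (p=0.5), so it has higher entropy.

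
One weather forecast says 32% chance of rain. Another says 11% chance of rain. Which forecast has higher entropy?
32% forecast

Treat each forecast as a Bernoulli distribution. Binary entropy is maximized at p=0.5 and falls off symmetrically toward 0 or 1. The 32% forecast is closer to 50%, so it is more uncertain. H(32%) ≈ 0.904 bits, H(11%) ≈ 0.500 bits.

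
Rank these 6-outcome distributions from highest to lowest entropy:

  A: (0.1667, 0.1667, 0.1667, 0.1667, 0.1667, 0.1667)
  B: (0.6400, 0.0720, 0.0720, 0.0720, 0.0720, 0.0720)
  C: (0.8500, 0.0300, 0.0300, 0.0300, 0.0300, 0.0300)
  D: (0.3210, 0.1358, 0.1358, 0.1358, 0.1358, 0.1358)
A > D > B > C

Key insight: Entropy is maximized by uniform distributions and minimized by concentrated distributions.

Entropies:
  H(A) = 2.5850 bits
  H(B) = 1.7786 bits
  H(C) = 0.9581 bits
  H(D) = 2.4821 bits

Ranking: A > D > B > C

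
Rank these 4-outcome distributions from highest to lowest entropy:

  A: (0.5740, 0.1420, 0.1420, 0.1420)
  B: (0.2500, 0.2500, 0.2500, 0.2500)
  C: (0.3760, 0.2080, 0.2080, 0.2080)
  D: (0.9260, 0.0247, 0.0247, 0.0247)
B > C > A > D

Key insight: Entropy is maximized by uniform distributions and minimized by concentrated distributions.

Entropies:
  H(A) = 1.6593 bits
  H(B) = 2.0000 bits
  H(C) = 1.9442 bits
  H(D) = 0.4980 bits

Ranking: B > C > A > D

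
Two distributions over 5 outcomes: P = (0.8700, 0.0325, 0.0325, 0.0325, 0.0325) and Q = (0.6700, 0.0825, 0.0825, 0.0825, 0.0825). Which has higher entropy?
Q

P is highly concentrated on one outcome (87%), making it nearly deterministic. Q spreads its mass more evenly (max 67%). The more spread-out distribution has higher entropy: H(P) ≈ 0.817 bits, H(Q) ≈ 1.575 bits.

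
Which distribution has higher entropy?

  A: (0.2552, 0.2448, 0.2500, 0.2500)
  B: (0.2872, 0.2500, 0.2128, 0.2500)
A

Both distributions are close to uniform, making this a harder comparison.

H(A) = 1.9998 bits
H(B) = 1.9920 bits

The distribution closer to uniform has higher entropy.
Answer: A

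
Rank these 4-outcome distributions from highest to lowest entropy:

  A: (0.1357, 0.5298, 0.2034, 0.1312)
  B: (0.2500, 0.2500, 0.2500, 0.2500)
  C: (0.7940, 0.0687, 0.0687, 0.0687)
B > A > C

Key insight: Entropy is maximized by uniform distributions and minimized by concentrated distributions.

- Uniform distributions have maximum entropy log₂(4) = 2.0000 bits
- The more "peaked" or concentrated a distribution, the lower its entropy

Entropies:
  H(A) = 1.7283 bits
  H(B) = 2.0000 bits
  H(C) = 1.0603 bits

Ranking: B > A > C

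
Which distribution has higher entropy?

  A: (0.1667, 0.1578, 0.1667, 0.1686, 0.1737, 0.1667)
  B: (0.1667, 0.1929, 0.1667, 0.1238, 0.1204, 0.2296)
A

Both distributions are close to uniform, making this a harder comparison.

H(A) = 2.5844 bits
H(B) = 2.5478 bits

The distribution closer to uniform has higher entropy.
Answer: A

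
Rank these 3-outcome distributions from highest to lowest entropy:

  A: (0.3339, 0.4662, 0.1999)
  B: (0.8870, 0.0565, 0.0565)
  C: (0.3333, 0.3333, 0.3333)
C > A > B

Key insight: Entropy is maximized by uniform distributions and minimized by concentrated distributions.

- Uniform distributions have maximum entropy log₂(3) = 1.5850 bits
- The more "peaked" or concentrated a distribution, the lower its entropy

Entropies:
  H(A) = 1.5060 bits
  H(B) = 0.6219 bits
  H(C) = 1.5850 bits

Ranking: C > A > B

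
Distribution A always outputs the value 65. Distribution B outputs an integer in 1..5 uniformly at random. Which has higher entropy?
B

A is deterministic, so H(A) = 0. B is uniform over 5 outcomes, so H(B) = log₂(5) = 2.322 bits. Any distribution with genuine randomness has higher entropy than a deterministic one.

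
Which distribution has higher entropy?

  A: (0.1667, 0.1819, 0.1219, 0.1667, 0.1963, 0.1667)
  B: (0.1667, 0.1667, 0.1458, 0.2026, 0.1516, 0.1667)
B

Both distributions are close to uniform, making this a harder comparison.

H(A) = 2.5708 bits
H(B) = 2.5768 bits

The distribution closer to uniform has higher entropy.
Answer: B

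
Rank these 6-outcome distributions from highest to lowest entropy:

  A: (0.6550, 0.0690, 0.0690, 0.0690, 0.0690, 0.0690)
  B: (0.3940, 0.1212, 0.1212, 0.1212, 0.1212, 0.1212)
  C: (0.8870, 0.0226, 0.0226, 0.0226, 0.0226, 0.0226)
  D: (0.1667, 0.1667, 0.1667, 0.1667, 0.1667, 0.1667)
D > B > A > C

Key insight: Entropy is maximized by uniform distributions and minimized by concentrated distributions.

Entropies:
  H(A) = 1.7306 bits
  H(B) = 2.3744 bits
  H(C) = 0.7713 bits
  H(D) = 2.5850 bits

Ranking: D > B > A > C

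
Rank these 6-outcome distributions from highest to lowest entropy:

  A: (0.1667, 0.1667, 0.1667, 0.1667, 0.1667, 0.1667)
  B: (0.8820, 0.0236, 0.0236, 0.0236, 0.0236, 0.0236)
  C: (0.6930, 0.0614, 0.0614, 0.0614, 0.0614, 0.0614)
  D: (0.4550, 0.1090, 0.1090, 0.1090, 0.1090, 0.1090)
A > D > C > B

Key insight: Entropy is maximized by uniform distributions and minimized by concentrated distributions.

Entropies:
  H(A) = 2.5850 bits
  H(B) = 0.7976 bits
  H(C) = 1.6025 bits
  H(D) = 2.2596 bits

Ranking: A > D > C > B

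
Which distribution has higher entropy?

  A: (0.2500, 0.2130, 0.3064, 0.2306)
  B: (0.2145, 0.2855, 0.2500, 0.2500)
B

Both distributions are close to uniform, making this a harder comparison.

H(A) = 1.9862 bits
H(B) = 1.9927 bits

The distribution closer to uniform has higher entropy.
Answer: B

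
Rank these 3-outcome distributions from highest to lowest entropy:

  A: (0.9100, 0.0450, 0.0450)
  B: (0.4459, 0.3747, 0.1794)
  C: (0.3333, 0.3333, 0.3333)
C > B > A

Key insight: Entropy is maximized by uniform distributions and minimized by concentrated distributions.

- Uniform distributions have maximum entropy log₂(3) = 1.5850 bits
- The more "peaked" or concentrated a distribution, the lower its entropy

Entropies:
  H(A) = 0.5265 bits
  H(B) = 1.4949 bits
  H(C) = 1.5850 bits

Ranking: C > B > A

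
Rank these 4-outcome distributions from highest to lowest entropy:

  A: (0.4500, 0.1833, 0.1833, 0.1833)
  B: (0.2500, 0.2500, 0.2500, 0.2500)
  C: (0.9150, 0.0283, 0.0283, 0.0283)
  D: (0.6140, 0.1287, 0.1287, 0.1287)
B > A > D > C

Key insight: Entropy is maximized by uniform distributions and minimized by concentrated distributions.

Entropies:
  H(A) = 1.8645 bits
  H(B) = 2.0000 bits
  H(C) = 0.5543 bits
  H(D) = 1.5740 bits

Ranking: B > A > D > C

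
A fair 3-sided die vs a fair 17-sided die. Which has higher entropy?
17-sided die

Both are uniform distributions; for uniform over n outcomes, H = log₂(n). H(3-sided) = log₂(3) = 1.585 bits and H(17-sided) = log₂(17) = 4.087 bits. More outcomes in a uniform distribution means higher entropy.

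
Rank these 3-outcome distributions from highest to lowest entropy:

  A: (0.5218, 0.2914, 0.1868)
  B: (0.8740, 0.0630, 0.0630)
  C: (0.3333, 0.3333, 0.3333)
C > A > B

Key insight: Entropy is maximized by uniform distributions and minimized by concentrated distributions.

- Uniform distributions have maximum entropy log₂(3) = 1.5850 bits
- The more "peaked" or concentrated a distribution, the lower its entropy

Entropies:
  H(A) = 1.4602 bits
  H(B) = 0.6724 bits
  H(C) = 1.5850 bits

Ranking: C > A > B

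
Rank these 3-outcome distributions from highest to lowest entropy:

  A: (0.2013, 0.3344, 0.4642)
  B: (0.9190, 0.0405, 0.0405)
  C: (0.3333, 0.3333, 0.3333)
C > A > B

Key insight: Entropy is maximized by uniform distributions and minimized by concentrated distributions.

- Uniform distributions have maximum entropy log₂(3) = 1.5850 bits
- The more "peaked" or concentrated a distribution, the lower its entropy

Entropies:
  H(A) = 1.5080 bits
  H(B) = 0.4867 bits
  H(C) = 1.5850 bits

Ranking: C > A > B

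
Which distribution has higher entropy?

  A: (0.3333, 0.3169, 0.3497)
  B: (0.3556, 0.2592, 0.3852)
A

Both distributions are close to uniform, making this a harder comparison.

H(A) = 1.5838 bits
H(B) = 1.5655 bits

The distribution closer to uniform has higher entropy.
Answer: A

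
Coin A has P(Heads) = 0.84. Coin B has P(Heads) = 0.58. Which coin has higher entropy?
B

For binary distributions, entropy is maximized at p=0.5 and decreases as p moves toward 0 or 1.

H(A) = H(0.84) = 0.6343 bits
H(B) = H(0.58) = 0.9815 bits

Distribution B (p=0.58) is closer to uniform (p=0.5), so it has higher entropy.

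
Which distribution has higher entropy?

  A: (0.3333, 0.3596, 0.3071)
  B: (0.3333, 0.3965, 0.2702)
A

Both distributions are close to uniform, making this a harder comparison.

H(A) = 1.5820 bits
H(B) = 1.5676 bits

The distribution closer to uniform has higher entropy.
Answer: A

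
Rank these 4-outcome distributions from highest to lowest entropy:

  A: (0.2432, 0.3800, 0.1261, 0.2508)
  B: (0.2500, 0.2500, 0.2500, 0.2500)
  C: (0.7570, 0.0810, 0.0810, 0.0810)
B > A > C

Key insight: Entropy is maximized by uniform distributions and minimized by concentrated distributions.

- Uniform distributions have maximum entropy log₂(4) = 2.0000 bits
- The more "peaked" or concentrated a distribution, the lower its entropy

Entropies:
  H(A) = 1.9036 bits
  H(B) = 2.0000 bits
  H(C) = 1.1851 bits

Ranking: B > A > C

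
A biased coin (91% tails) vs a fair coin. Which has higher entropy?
Fair coin

The fair coin is uniform (p=0.5), maximizing binary entropy at 1 bit. The biased coin has H(0.91) ≈ 0.436 bits — its outcome is more predictable, so its entropy is lower.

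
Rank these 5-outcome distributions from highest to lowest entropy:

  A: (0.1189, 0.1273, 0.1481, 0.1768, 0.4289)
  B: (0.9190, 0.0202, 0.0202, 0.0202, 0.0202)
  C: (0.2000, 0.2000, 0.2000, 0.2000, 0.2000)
C > A > B

Key insight: Entropy is maximized by uniform distributions and minimized by concentrated distributions.

- Uniform distributions have maximum entropy log₂(5) = 2.3219 bits
- The more "peaked" or concentrated a distribution, the lower its entropy

Entropies:
  H(A) = 2.1177 bits
  H(B) = 0.5677 bits
  H(C) = 2.3219 bits

Ranking: C > A > B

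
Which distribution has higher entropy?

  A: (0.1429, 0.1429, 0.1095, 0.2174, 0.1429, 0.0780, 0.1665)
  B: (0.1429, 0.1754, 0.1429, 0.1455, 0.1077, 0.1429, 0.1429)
B

Both distributions are close to uniform, making this a harder comparison.

H(A) = 2.7489 bits
H(B) = 2.7955 bits

The distribution closer to uniform has higher entropy.
Answer: B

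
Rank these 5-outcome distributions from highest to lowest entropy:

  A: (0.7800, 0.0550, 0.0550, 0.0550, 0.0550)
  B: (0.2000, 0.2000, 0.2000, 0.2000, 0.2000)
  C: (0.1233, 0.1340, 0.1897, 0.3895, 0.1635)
B > C > A

Key insight: Entropy is maximized by uniform distributions and minimized by concentrated distributions.

- Uniform distributions have maximum entropy log₂(5) = 2.3219 bits
- The more "peaked" or concentrated a distribution, the lower its entropy

Entropies:
  H(A) = 1.2002 bits
  H(B) = 2.3219 bits
  H(C) = 2.1729 bits

Ranking: B > C > A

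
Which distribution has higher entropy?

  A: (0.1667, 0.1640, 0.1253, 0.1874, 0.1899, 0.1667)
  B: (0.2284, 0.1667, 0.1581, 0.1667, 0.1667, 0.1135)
A

Both distributions are close to uniform, making this a harder comparison.

H(A) = 2.5728 bits
H(B) = 2.5561 bits

The distribution closer to uniform has higher entropy.
Answer: A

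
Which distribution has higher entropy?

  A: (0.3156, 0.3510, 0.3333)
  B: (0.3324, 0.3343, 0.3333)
B

Both distributions are close to uniform, making this a harder comparison.

H(A) = 1.5836 bits
H(B) = 1.5850 bits

The distribution closer to uniform has higher entropy.
Answer: B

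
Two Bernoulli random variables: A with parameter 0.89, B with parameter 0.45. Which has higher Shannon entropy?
B

For binary distributions, entropy is maximized at p=0.5 and decreases as p moves toward 0 or 1.

H(A) = H(0.89) = 0.4999 bits
H(B) = H(0.45) = 0.9928 bits

Distribution B (p=0.45) is closer to uniform (p=0.5), so it has higher entropy.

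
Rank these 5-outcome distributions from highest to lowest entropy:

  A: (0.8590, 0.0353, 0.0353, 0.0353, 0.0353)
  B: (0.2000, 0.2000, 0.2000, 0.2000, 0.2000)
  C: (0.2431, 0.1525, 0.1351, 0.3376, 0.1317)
B > C > A

Key insight: Entropy is maximized by uniform distributions and minimized by concentrated distributions.

- Uniform distributions have maximum entropy log₂(5) = 2.3219 bits
- The more "peaked" or concentrated a distribution, the lower its entropy

Entropies:
  H(A) = 0.8689 bits
  H(B) = 2.3219 bits
  H(C) = 2.2140 bits

Ranking: B > C > A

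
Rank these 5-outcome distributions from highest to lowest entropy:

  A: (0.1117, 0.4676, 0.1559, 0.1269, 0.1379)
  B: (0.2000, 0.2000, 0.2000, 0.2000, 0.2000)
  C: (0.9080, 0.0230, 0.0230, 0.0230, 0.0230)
B > A > C

Key insight: Entropy is maximized by uniform distributions and minimized by concentrated distributions.

- Uniform distributions have maximum entropy log₂(5) = 2.3219 bits
- The more "peaked" or concentrated a distribution, the lower its entropy

Entropies:
  H(A) = 2.0561 bits
  H(B) = 2.3219 bits
  H(C) = 0.6271 bits

Ranking: B > A > C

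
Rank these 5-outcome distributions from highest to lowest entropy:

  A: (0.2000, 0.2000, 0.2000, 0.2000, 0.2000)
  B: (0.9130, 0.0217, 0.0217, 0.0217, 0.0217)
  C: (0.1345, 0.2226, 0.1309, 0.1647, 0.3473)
A > C > B

Key insight: Entropy is maximized by uniform distributions and minimized by concentrated distributions.

- Uniform distributions have maximum entropy log₂(5) = 2.3219 bits
- The more "peaked" or concentrated a distribution, the lower its entropy

Entropies:
  H(A) = 2.3219 bits
  H(B) = 0.6004 bits
  H(C) = 2.2142 bits

Ranking: A > C > B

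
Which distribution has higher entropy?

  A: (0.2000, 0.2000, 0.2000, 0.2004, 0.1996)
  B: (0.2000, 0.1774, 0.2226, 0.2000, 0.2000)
A

Both distributions are close to uniform, making this a harder comparison.

H(A) = 2.3219 bits
H(B) = 2.3182 bits

The distribution closer to uniform has higher entropy.
Answer: A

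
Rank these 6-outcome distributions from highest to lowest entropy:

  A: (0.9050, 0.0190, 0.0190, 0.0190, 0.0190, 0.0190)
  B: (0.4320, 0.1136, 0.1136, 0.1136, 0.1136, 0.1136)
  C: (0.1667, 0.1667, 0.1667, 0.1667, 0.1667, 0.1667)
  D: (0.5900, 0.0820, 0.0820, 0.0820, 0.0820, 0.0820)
C > B > D > A

Key insight: Entropy is maximized by uniform distributions and minimized by concentrated distributions.

Entropies:
  H(A) = 0.6735 bits
  H(B) = 2.3055 bits
  H(C) = 2.5850 bits
  H(D) = 1.9285 bits

Ranking: C > B > D > A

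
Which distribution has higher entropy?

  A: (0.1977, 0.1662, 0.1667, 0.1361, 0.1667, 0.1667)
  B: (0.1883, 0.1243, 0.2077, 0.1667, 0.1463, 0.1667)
A

Both distributions are close to uniform, making this a harder comparison.

H(A) = 2.5767 bits
H(B) = 2.5659 bits

The distribution closer to uniform has higher entropy.
Answer: A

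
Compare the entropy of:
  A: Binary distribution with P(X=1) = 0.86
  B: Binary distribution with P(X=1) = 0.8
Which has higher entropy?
B

For binary distributions, entropy is maximized at p=0.5 and decreases as p moves toward 0 or 1.

H(A) = H(0.86) = 0.5842 bits
H(B) = H(0.8) = 0.7219 bits

Distribution B (p=0.8) is closer to uniform (p=0.5), so it has higher entropy.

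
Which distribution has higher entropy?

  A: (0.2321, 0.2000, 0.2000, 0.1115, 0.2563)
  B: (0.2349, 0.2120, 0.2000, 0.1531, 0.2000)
B

Both distributions are close to uniform, making this a harder comparison.

H(A) = 2.2742 bits
H(B) = 2.3086 bits

The distribution closer to uniform has higher entropy.
Answer: B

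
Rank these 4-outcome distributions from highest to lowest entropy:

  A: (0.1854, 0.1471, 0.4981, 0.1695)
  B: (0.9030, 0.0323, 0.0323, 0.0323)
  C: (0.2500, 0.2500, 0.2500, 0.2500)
C > A > B

Key insight: Entropy is maximized by uniform distributions and minimized by concentrated distributions.

- Uniform distributions have maximum entropy log₂(4) = 2.0000 bits
- The more "peaked" or concentrated a distribution, the lower its entropy

Entropies:
  H(A) = 1.7922 bits
  H(B) = 0.6132 bits
  H(C) = 2.0000 bits

Ranking: C > A > B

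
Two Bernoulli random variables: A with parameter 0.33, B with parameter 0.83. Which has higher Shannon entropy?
A

For binary distributions, entropy is maximized at p=0.5 and decreases as p moves toward 0 or 1.

H(A) = H(0.33) = 0.9149 bits
H(B) = H(0.83) = 0.6577 bits

Distribution A (p=0.33) is closer to uniform (p=0.5), so it has higher entropy.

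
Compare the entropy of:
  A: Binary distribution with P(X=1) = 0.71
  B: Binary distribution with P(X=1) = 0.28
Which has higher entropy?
A

For binary distributions, entropy is maximized at p=0.5 and decreases as p moves toward 0 or 1.

H(A) = H(0.71) = 0.8687 bits
H(B) = H(0.28) = 0.8555 bits

Distribution A (p=0.71) is closer to uniform (p=0.5), so it has higher entropy.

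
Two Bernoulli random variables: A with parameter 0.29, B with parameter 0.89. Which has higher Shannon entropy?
A

For binary distributions, entropy is maximized at p=0.5 and decreases as p moves toward 0 or 1.

H(A) = H(0.29) = 0.8687 bits
H(B) = H(0.89) = 0.4999 bits

Distribution A (p=0.29) is closer to uniform (p=0.5), so it has higher entropy.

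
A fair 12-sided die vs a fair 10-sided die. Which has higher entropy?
12-sided die

Both are uniform distributions; for uniform over n outcomes, H = log₂(n). H(12-sided) = log₂(12) = 3.585 bits and H(10-sided) = log₂(10) = 3.322 bits. More outcomes in a uniform distribution means higher entropy.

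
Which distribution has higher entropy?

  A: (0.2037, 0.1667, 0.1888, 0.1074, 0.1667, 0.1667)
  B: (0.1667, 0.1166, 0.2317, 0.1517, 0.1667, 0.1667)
A

Both distributions are close to uniform, making this a harder comparison.

H(A) = 2.5600 bits
H(B) = 2.5555 bits

The distribution closer to uniform has higher entropy.
Answer: A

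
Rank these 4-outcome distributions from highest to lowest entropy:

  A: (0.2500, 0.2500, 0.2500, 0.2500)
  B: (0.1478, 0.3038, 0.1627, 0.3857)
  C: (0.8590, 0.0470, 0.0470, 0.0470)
A > B > C

Key insight: Entropy is maximized by uniform distributions and minimized by concentrated distributions.

- Uniform distributions have maximum entropy log₂(4) = 2.0000 bits
- The more "peaked" or concentrated a distribution, the lower its entropy

Entropies:
  H(A) = 2.0000 bits
  H(B) = 1.8862 bits
  H(C) = 0.8103 bits

Ranking: A > B > C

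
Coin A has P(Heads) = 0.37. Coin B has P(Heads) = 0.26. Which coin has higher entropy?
A

For binary distributions, entropy is maximized at p=0.5 and decreases as p moves toward 0 or 1.

H(A) = H(0.37) = 0.9507 bits
H(B) = H(0.26) = 0.8267 bits

Distribution A (p=0.37) is closer to uniform (p=0.5), so it has higher entropy.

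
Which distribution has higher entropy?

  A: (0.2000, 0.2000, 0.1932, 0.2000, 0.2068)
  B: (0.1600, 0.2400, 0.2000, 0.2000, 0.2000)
A

Both distributions are close to uniform, making this a harder comparison.

H(A) = 2.3216 bits
H(B) = 2.3103 bits

The distribution closer to uniform has higher entropy.
Answer: A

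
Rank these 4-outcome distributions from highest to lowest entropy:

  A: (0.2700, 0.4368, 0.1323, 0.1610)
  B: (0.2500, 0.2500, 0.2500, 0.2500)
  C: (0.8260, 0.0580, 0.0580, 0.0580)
B > A > C

Key insight: Entropy is maximized by uniform distributions and minimized by concentrated distributions.

- Uniform distributions have maximum entropy log₂(4) = 2.0000 bits
- The more "peaked" or concentrated a distribution, the lower its entropy

Entropies:
  H(A) = 1.8422 bits
  H(B) = 2.0000 bits
  H(C) = 0.9426 bits

Ranking: B > A > C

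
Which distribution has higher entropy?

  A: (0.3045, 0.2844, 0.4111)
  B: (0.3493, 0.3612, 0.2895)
B

Both distributions are close to uniform, making this a harder comparison.

H(A) = 1.5655 bits
H(B) = 1.5784 bits

The distribution closer to uniform has higher entropy.
Answer: B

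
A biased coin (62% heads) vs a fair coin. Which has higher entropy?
Fair coin

The fair coin is uniform (p=0.5), maximizing binary entropy at 1 bit. The biased coin has H(0.62) ≈ 0.958 bits — its outcome is more predictable, so its entropy is lower.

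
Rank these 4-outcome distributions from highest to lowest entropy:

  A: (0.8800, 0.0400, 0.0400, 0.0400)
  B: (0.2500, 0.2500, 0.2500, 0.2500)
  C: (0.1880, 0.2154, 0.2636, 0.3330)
B > C > A

Key insight: Entropy is maximized by uniform distributions and minimized by concentrated distributions.

- Uniform distributions have maximum entropy log₂(4) = 2.0000 bits
- The more "peaked" or concentrated a distribution, the lower its entropy

Entropies:
  H(A) = 0.7196 bits
  H(B) = 2.0000 bits
  H(C) = 1.9657 bits

Ranking: B > C > A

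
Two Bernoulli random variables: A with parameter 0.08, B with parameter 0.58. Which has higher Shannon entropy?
B

For binary distributions, entropy is maximized at p=0.5 and decreases as p moves toward 0 or 1.

H(A) = H(0.08) = 0.4022 bits
H(B) = H(0.58) = 0.9815 bits

Distribution B (p=0.58) is closer to uniform (p=0.5), so it has higher entropy.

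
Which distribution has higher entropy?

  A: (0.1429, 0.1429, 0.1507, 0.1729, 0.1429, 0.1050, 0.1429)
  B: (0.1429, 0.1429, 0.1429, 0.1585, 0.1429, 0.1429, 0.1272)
B

Both distributions are close to uniform, making this a harder comparison.

H(A) = 2.7948 bits
H(B) = 2.8049 bits

The distribution closer to uniform has higher entropy.
Answer: B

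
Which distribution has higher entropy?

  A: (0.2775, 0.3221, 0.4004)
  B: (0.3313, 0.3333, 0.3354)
B

Both distributions are close to uniform, making this a harder comparison.

H(A) = 1.5684 bits
H(B) = 1.5849 bits

The distribution closer to uniform has higher entropy.
Answer: B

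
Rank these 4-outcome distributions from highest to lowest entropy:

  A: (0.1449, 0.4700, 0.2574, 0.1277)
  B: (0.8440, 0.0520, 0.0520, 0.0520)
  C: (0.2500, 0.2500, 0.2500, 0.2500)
C > A > B

Key insight: Entropy is maximized by uniform distributions and minimized by concentrated distributions.

- Uniform distributions have maximum entropy log₂(4) = 2.0000 bits
- The more "peaked" or concentrated a distribution, the lower its entropy

Entropies:
  H(A) = 1.7989 bits
  H(B) = 0.8719 bits
  H(C) = 2.0000 bits

Ranking: C > A > B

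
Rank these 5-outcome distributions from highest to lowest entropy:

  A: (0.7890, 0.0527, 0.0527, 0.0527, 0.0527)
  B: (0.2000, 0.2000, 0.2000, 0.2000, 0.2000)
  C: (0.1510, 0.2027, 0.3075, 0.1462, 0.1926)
B > C > A

Key insight: Entropy is maximized by uniform distributions and minimized by concentrated distributions.

- Uniform distributions have maximum entropy log₂(5) = 2.3219 bits
- The more "peaked" or concentrated a distribution, the lower its entropy

Entropies:
  H(A) = 1.1654 bits
  H(B) = 2.3219 bits
  H(C) = 2.2650 bits

Ranking: B > C > A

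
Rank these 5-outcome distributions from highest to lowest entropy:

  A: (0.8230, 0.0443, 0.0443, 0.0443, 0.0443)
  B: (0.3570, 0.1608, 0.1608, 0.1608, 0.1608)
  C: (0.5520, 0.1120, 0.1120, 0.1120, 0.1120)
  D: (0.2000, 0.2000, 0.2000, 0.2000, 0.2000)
D > B > C > A

Key insight: Entropy is maximized by uniform distributions and minimized by concentrated distributions.

Entropies:
  H(A) = 1.0275 bits
  H(B) = 2.2262 bits
  H(C) = 1.8882 bits
  H(D) = 2.3219 bits

Ranking: D > B > C > A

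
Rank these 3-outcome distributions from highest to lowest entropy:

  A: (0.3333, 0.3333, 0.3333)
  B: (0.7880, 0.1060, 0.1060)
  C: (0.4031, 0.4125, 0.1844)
A > C > B

Key insight: Entropy is maximized by uniform distributions and minimized by concentrated distributions.

- Uniform distributions have maximum entropy log₂(3) = 1.5850 bits
- The more "peaked" or concentrated a distribution, the lower its entropy

Entropies:
  H(A) = 1.5850 bits
  H(B) = 0.9573 bits
  H(C) = 1.5052 bits

Ranking: A > C > B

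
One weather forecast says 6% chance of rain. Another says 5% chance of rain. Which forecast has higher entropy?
6% forecast

Treat each forecast as a Bernoulli distribution. Binary entropy is maximized at p=0.5 and falls off symmetrically toward 0 or 1. The 6% forecast is closer to 50%, so it is more uncertain. H(6%) ≈ 0.327 bits, H(5%) ≈ 0.286 bits.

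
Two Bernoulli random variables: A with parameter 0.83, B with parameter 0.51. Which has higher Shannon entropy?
B

For binary distributions, entropy is maximized at p=0.5 and decreases as p moves toward 0 or 1.

H(A) = H(0.83) = 0.6577 bits
H(B) = H(0.51) = 0.9997 bits

Distribution B (p=0.51) is closer to uniform (p=0.5), so it has higher entropy.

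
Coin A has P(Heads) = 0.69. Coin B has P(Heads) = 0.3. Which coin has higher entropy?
A

For binary distributions, entropy is maximized at p=0.5 and decreases as p moves toward 0 or 1.

H(A) = H(0.69) = 0.8932 bits
H(B) = H(0.3) = 0.8813 bits

Distribution A (p=0.69) is closer to uniform (p=0.5), so it has higher entropy.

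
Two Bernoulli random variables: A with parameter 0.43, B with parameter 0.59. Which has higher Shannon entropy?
A

For binary distributions, entropy is maximized at p=0.5 and decreases as p moves toward 0 or 1.

H(A) = H(0.43) = 0.9858 bits
H(B) = H(0.59) = 0.9765 bits

Distribution A (p=0.43) is closer to uniform (p=0.5), so it has higher entropy.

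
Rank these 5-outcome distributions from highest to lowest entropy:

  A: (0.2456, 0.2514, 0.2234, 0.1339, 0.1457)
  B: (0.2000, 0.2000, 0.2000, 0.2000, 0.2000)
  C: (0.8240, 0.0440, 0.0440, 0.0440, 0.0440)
B > A > C

Key insight: Entropy is maximized by uniform distributions and minimized by concentrated distributions.

- Uniform distributions have maximum entropy log₂(5) = 2.3219 bits
- The more "peaked" or concentrated a distribution, the lower its entropy

Entropies:
  H(A) = 2.2746 bits
  H(B) = 2.3219 bits
  H(C) = 1.0232 bits

Ranking: B > A > C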